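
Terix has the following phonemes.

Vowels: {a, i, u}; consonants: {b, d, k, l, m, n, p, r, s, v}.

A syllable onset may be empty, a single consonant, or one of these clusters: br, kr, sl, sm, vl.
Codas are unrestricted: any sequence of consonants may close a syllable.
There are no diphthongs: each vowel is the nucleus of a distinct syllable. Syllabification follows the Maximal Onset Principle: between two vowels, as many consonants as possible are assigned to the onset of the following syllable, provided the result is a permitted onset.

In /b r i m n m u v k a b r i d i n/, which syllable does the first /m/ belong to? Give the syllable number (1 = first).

1

Vowels present: i, u, a, i, i; each is a nucleus, giving 5 syllables.
Between /i/ (V1) and /u/ (V2): /mnm/ splits as /mn/ + /m/ (/m/ is the longest suffix that is a licit onset).
Between /u/ (V2) and /a/ (V3): /vk/; trying suffixes from longest down, /k/ is the first permitted one, so coda /v/ | onset /k/.
Between /a/ (V3) and /i/ (V4): /br/ — entire cluster is a permitted onset → onset /br/, coda ∅.
Between /i/ (V4) and /i/ (V5): /d/ is a single consonant, so it becomes the next onset.
Result: brimn.muv.ka.bri.din.
The first /m/ is in the coda of syllable 1 (/brimn/).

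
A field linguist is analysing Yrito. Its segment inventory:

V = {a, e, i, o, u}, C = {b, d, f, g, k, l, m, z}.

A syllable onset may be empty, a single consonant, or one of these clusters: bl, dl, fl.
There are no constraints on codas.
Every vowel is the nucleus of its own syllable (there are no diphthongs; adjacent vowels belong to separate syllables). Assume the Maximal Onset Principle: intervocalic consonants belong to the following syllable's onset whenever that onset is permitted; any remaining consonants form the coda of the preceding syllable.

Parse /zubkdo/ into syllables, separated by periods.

zubk.do

The vowels are u, o — 2 nuclei, so 2 syllables.
V1 /u/ – V2 /o/: cluster /bkd/ — the longest permitted-onset suffix is /d/; onset = /d/, preceding coda = /bk/.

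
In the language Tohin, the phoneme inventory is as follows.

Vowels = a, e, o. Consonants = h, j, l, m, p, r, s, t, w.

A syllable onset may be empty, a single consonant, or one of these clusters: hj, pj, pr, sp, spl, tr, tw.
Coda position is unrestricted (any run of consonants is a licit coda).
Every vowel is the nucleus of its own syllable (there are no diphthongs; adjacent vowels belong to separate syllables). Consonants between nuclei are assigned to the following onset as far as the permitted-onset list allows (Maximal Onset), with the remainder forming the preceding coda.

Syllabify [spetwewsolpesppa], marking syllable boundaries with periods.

Vowels present: e, e, o, e, a; each is a nucleus, giving 5 syllables.
/e…e/ gap (V1→V2): /tw/ is a licit onset in full, so it all attaches to the next syllable.
/e…o/ gap (V2→V3): /ws/ splits as /w/ + /s/ (/s/ is the longest suffix that is a licit onset).
/o…e/ gap (V3→V4): /lp/ — longest licit onset from the right is /p/, leaving /l/ as coda.
/e…a/ gap (V4→V5): cluster /spp/ — the longest permitted-onset suffix is /p/; onset = /p/, preceding coda = /sp/.

spe.twew.sol.pesp.pa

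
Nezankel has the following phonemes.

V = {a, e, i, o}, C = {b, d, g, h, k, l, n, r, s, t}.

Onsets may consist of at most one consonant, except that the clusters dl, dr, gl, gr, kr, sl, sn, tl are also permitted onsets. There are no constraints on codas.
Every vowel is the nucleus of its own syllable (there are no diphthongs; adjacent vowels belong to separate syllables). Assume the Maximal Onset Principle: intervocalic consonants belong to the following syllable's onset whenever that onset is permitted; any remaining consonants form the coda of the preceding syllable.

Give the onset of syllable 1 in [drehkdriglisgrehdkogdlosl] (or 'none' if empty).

Vowels present: e, i, i, e, o, o; each is a nucleus, giving 6 syllables.
V1 /e/ – V2 /i/: /hkdr/; trying suffixes from longest down, /dr/ is the first permitted one, so coda /hk/ | onset /dr/.
V2 /i/ – V3 /i/: /gl/ is a licit onset in full, so it all attaches to the next syllable.
V3 /i/ – V4 /e/: /sgr/; trying suffixes from longest down, /gr/ is the first permitted one, so coda /s/ | onset /gr/.
V4 /e/ – V5 /o/: cluster /hdk/ — the longest permitted-onset suffix is /k/; onset = /k/, preceding coda = /hd/.
V5 /o/ – V6 /o/: /gdl/ — longest licit onset from the right is /dl/, leaving /g/ as coda.
Result: drehk.dri.glis.grehd.kog.dlosl.
Syllable 1 is /drehk/: onset /dr/, nucleus /e/, coda /hk/.

dr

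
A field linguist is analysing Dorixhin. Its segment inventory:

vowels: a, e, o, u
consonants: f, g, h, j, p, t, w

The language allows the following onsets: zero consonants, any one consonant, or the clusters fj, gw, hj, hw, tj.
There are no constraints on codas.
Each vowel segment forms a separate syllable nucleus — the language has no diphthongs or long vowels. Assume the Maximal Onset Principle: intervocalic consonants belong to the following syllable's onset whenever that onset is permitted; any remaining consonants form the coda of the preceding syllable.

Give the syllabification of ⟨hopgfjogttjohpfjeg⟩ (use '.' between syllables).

Nuclei (vowels): o, o, o, e → 4 syllables.
σ1/σ2 boundary: /pgfj/; trying suffixes from longest down, /fj/ is the first permitted one, so coda /pg/ | onset /fj/.
σ2/σ3 boundary: cluster /gttj/ — the longest permitted-onset suffix is /tj/; onset = /tj/, preceding coda = /gt/.
σ3/σ4 boundary: /hpfj/; trying suffixes from longest down, /fj/ is the first permitted one, so coda /hp/ | onset /fj/.

hopg.fjogt.tjohp.fjeg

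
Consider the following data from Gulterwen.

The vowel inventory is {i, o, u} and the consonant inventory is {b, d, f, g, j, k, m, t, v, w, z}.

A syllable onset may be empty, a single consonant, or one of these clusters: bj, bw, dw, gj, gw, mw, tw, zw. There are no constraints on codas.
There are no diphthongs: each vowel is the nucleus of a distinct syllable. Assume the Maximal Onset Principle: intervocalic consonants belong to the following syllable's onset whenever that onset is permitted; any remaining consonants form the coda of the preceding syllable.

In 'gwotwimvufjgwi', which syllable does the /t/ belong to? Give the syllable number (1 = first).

Nuclei (vowels): o, i, u, i → 4 syllables.
V1 /o/ – V2 /i/: cluster /tw/ — /tw/ is itself a permitted onset, so the whole cluster goes right; preceding coda = ∅.
V2 /i/ – V3 /u/: cluster /mv/ — the longest permitted-onset suffix is /v/; onset = /v/, preceding coda = /m/.
V3 /u/ – V4 /i/: /fjgw/ splits as /fj/ + /gw/ (/gw/ is the longest suffix that is a licit onset).
So the parse is gwo.twim.vufj.gwi.
The /t/ is in the onset of syllable 2 (/twim/).

2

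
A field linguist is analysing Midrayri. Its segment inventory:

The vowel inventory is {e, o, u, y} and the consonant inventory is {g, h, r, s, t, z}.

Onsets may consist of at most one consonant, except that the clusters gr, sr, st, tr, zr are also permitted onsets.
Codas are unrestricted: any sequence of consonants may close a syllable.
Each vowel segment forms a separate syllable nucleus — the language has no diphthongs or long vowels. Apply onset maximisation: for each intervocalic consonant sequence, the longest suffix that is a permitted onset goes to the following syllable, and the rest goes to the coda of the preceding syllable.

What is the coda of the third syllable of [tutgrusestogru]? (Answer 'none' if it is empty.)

none

Vowels present: u, u, e, o, u; each is a nucleus, giving 5 syllables.
σ1/σ2 boundary: cluster /tgr/ — the longest permitted-onset suffix is /gr/; onset = /gr/, preceding coda = /t/.
σ2/σ3 boundary: /s/ is a single consonant, so it becomes the next onset.
σ3/σ4 boundary: /st/ — entire cluster is a permitted onset → onset /st/, coda ∅.
σ4/σ5 boundary: /gr/ is a licit onset in full, so it all attaches to the next syllable.
Syllabification: tut.gru.se.sto.gru.
Syllable 3 is /se/: onset /s/, nucleus /e/, coda ∅.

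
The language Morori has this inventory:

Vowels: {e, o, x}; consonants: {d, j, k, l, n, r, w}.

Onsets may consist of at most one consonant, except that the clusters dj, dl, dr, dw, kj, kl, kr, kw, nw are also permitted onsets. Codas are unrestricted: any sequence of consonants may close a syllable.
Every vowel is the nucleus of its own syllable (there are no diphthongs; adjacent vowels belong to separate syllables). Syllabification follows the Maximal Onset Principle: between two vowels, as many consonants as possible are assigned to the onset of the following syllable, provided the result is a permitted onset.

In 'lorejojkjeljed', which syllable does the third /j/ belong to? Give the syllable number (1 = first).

4

Nuclei (vowels): o, e, o, e, e → 5 syllables.
/o…e/ gap (V1→V2): just /r/ — single C goes to the following onset.
/e…o/ gap (V2→V3): /j/ → onset of the next syllable (single consonants are always licit onsets).
/o…e/ gap (V3→V4): /jkj/ — longest licit onset from the right is /kj/, leaving /j/ as coda.
/e…e/ gap (V4→V5): /lj/; trying suffixes from longest down, /j/ is the first permitted one, so coda /l/ | onset /j/.
Result: lo.re.joj.kjel.jed.
The third /j/ is in the onset of syllable 4 (/kjel/).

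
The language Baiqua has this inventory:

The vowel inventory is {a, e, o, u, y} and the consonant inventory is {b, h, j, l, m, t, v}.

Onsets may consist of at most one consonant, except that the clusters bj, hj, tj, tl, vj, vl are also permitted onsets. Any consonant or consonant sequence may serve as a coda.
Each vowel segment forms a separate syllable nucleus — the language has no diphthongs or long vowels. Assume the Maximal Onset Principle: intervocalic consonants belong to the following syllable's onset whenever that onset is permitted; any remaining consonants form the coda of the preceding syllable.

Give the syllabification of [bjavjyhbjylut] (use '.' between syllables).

Nuclei (vowels): a, y, y, u → 4 syllables.
Between /a/ (V1) and /y/ (V2): /vj/ — entire cluster is a permitted onset → onset /vj/, coda ∅.
Between /y/ (V2) and /y/ (V3): cluster /hbj/ — the longest permitted-onset suffix is /bj/; onset = /bj/, preceding coda = /h/.
Between /y/ (V3) and /u/ (V4): /l/ → onset of the next syllable (single consonants are always licit onsets).

bja.vjyh.bjy.lut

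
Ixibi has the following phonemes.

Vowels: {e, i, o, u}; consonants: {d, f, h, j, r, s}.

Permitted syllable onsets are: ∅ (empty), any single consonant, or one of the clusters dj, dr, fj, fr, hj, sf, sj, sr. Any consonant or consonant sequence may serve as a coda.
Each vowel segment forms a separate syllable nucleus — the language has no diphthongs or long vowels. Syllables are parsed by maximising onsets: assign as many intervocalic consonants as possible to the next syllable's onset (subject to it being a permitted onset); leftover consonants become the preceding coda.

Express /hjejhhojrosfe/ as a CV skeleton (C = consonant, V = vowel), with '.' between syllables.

CCVCC.CVC.CV.CCV

Nuclei (vowels): e, o, o, e → 4 syllables.
σ1/σ2 boundary: /jhh/ splits as /jh/ + /h/ (/h/ is the longest suffix that is a licit onset).
σ2/σ3 boundary: /jr/; trying suffixes from longest down, /r/ is the first permitted one, so coda /j/ | onset /r/.
σ3/σ4 boundary: /sf/ — entire cluster is a permitted onset → onset /sf/, coda ∅.
Putting it together: hjejh.hoj.ro.sfe.
Mapping each syllable to C/V: /hjejh/ → CCVCC, /hoj/ → CVC, /ro/ → CV, /sfe/ → CCV.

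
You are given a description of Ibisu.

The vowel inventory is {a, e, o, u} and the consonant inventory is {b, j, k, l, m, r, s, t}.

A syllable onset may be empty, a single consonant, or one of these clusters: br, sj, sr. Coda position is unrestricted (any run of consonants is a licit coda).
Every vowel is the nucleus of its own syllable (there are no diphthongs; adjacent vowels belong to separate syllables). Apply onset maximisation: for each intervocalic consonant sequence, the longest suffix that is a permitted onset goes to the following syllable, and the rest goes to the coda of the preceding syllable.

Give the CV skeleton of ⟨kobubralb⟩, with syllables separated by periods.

CV.CV.CCVCC

Nuclei (vowels): o, u, a → 3 syllables.
Between /o/ (V1) and /u/ (V2): /b/ → onset of the next syllable (single consonants are always licit onsets).
Between /u/ (V2) and /a/ (V3): /br/ is a licit onset in full, so it all attaches to the next syllable.
Putting it together: ko.bu.bralb.
Mapping each syllable to C/V: /ko/ → CV, /bu/ → CV, /bralb/ → CCVCC.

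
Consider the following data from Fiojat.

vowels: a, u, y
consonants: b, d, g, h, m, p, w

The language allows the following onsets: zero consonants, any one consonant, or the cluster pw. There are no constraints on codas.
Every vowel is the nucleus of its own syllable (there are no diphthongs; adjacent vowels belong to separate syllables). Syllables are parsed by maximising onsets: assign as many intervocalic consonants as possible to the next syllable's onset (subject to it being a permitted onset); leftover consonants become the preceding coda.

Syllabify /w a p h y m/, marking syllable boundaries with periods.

wap.hym

Vowels present: a, y; each is a nucleus, giving 2 syllables.
Between /a/ (V1) and /y/ (V2): cluster /ph/ — the longest permitted-onset suffix is /h/; onset = /h/, preceding coda = /p/.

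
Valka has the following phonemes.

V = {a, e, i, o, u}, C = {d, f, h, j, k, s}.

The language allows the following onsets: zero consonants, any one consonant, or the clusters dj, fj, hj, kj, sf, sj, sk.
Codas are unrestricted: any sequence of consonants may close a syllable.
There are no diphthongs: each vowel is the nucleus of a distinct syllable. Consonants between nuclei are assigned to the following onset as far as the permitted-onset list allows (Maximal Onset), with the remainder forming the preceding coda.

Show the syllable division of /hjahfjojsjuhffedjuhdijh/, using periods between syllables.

The vowels are a, o, u, e, u, i — 6 nuclei, so 6 syllables.
Between /a/ (V1) and /o/ (V2): /hfj/ — longest licit onset from the right is /fj/, leaving /h/ as coda.
Between /o/ (V2) and /u/ (V3): /jsj/ splits as /j/ + /sj/ (/sj/ is the longest suffix that is a licit onset).
Between /u/ (V3) and /e/ (V4): /hff/; trying suffixes from longest down, /f/ is the first permitted one, so coda /hf/ | onset /f/.
Between /e/ (V4) and /u/ (V5): /dj/ — entire cluster is a permitted onset → onset /dj/, coda ∅.
Between /u/ (V5) and /i/ (V6): /hd/; trying suffixes from longest down, /d/ is the first permitted one, so coda /h/ | onset /d/.

hjah.fjoj.sjuhf.fe.djuh.dijh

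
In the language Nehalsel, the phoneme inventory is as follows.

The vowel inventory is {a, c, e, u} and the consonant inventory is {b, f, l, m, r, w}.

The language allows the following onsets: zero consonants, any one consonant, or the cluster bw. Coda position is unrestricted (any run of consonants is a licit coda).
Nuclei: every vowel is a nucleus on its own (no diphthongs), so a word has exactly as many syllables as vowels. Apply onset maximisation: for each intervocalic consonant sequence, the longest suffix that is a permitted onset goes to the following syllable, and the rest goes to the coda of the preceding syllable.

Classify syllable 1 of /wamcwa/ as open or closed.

open

Nuclei (vowels): a, c, a → 3 syllables.
/a…c/ gap (V1→V2): just /m/ — single C goes to the following onset.
/c…a/ gap (V2→V3): /w/ is a single consonant, so it becomes the next onset.
Putting it together: wa.mc.wa.
Syllable 1 is /wa/; it ends in its nucleus with no coda, so it is open.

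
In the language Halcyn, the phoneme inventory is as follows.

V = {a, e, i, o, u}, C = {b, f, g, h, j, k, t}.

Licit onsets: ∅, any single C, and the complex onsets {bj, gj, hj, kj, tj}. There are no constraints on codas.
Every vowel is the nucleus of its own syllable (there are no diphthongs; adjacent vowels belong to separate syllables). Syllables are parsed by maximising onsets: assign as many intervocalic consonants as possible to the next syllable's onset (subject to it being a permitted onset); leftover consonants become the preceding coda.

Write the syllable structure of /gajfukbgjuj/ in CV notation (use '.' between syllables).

Vowels present: a, u, u; each is a nucleus, giving 3 syllables.
V1 /a/ – V2 /u/: /jf/; trying suffixes from longest down, /f/ is the first permitted one, so coda /j/ | onset /f/.
V2 /u/ – V3 /u/: cluster /kbgj/ — the longest permitted-onset suffix is /gj/; onset = /gj/, preceding coda = /kb/.
So the parse is gaj.fukb.gjuj.
Mapping each syllable to C/V: /gaj/ → CVC, /fukb/ → CVCC, /gjuj/ → CCVC.

CVC.CVCC.CCVC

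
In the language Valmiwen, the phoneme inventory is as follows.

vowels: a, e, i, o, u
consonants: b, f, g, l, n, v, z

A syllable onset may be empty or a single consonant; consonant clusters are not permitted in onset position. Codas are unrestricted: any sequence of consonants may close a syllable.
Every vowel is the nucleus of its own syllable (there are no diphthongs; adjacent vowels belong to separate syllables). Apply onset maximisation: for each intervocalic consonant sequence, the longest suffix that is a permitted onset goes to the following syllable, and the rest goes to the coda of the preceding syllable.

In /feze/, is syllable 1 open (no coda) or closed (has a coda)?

Vowels present: e, e; each is a nucleus, giving 2 syllables.
/e…e/ gap (V1→V2): /z/ → onset of the next syllable (single consonants are always licit onsets).
So the parse is fe.ze.
Syllable 1 is /fe/; it ends in its nucleus with no coda, so it is open.

open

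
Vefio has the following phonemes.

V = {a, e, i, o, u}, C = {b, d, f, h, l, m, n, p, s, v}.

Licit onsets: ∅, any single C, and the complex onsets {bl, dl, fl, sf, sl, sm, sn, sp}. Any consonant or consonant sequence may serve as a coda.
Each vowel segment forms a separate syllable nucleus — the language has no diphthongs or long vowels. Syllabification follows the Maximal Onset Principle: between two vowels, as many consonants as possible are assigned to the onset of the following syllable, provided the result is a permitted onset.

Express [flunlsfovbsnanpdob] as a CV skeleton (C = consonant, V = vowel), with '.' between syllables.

Nuclei (vowels): u, o, a, o → 4 syllables.
σ1/σ2 boundary: cluster /nlsf/ — the longest permitted-onset suffix is /sf/; onset = /sf/, preceding coda = /nl/.
σ2/σ3 boundary: /vbsn/; trying suffixes from longest down, /sn/ is the first permitted one, so coda /vb/ | onset /sn/.
σ3/σ4 boundary: /npd/; trying suffixes from longest down, /d/ is the first permitted one, so coda /np/ | onset /d/.
Putting it together: flunl.sfovb.snanp.dob.
Mapping each syllable to C/V: /flunl/ → CCVCC, /sfovb/ → CCVCC, /snanp/ → CCVCC, /dob/ → CVC.

CCVCC.CCVCC.CCVCC.CVC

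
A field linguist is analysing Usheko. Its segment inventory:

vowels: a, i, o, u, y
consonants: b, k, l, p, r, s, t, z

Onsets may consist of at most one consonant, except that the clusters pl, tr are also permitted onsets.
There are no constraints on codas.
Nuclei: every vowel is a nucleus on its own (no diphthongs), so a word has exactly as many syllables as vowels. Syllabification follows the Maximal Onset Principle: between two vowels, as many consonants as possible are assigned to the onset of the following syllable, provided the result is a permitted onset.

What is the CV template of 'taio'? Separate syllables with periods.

The vowels are a, i, o — 3 nuclei, so 3 syllables.
V1 /a/ – V2 /i/: hiatus — the boundary sits between the two vowels.
V2 /i/ – V3 /o/: nothing intervenes; syllable break is V.V.
Putting it together: ta.i.o.
Mapping each syllable to C/V: /ta/ → CV, /i/ → V, /o/ → V.

CV.V.V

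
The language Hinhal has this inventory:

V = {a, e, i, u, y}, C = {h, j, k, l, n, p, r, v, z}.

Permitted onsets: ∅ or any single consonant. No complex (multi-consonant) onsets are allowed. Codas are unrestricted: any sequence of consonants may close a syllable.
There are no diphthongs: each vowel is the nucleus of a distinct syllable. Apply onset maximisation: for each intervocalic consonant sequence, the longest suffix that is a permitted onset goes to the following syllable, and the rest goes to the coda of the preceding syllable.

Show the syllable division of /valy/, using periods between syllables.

va.ly

Vowels present: a, y; each is a nucleus, giving 2 syllables.
Between /a/ (V1) and /y/ (V2): /l/ is a single consonant, so it becomes the next onset.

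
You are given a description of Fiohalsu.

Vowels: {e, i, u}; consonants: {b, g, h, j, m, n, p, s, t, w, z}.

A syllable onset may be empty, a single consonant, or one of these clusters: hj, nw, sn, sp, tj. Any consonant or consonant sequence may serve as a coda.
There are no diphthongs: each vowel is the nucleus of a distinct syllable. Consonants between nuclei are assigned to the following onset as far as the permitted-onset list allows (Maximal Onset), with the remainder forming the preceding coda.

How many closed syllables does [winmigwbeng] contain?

3

Vowels present: i, i, e; each is a nucleus, giving 3 syllables.
/i…i/ gap (V1→V2): cluster /nm/ — the longest permitted-onset suffix is /m/; onset = /m/, preceding coda = /n/.
/i…e/ gap (V2→V3): /gwb/ — longest licit onset from the right is /b/, leaving /gw/ as coda.
Putting it together: win.migw.beng.
Classifying each syllable: /win/ (closed), /migw/ (closed), /beng/ (closed).
Closed syllables: 3.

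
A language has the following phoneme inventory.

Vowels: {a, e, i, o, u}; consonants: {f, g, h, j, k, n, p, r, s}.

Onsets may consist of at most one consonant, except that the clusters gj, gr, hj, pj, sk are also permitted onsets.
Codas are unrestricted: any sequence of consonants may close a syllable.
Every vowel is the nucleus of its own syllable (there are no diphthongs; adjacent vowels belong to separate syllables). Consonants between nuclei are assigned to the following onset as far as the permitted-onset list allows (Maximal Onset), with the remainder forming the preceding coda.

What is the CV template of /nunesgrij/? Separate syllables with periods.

CV.CVC.CCVC

Nuclei (vowels): u, e, i → 3 syllables.
/u…e/ gap (V1→V2): just /n/ — single C goes to the following onset.
/e…i/ gap (V2→V3): cluster /sgr/ — the longest permitted-onset suffix is /gr/; onset = /gr/, preceding coda = /s/.
So the parse is nu.nes.grij.
Mapping each syllable to C/V: /nu/ → CV, /nes/ → CVC, /grij/ → CCVC.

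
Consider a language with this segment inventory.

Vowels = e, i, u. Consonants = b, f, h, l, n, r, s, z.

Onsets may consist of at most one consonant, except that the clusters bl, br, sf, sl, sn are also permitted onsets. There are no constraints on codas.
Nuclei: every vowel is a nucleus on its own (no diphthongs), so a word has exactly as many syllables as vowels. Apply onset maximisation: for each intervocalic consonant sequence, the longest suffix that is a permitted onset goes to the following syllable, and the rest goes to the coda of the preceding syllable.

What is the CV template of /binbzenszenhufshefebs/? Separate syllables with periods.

CVCC.CVCC.CVC.CVCC.CV.CVCC

The vowels are i, e, e, u, e, e — 6 nuclei, so 6 syllables.
σ1/σ2 boundary: /nbz/ splits as /nb/ + /z/ (/z/ is the longest suffix that is a licit onset).
σ2/σ3 boundary: /nsz/ — longest licit onset from the right is /z/, leaving /ns/ as coda.
σ3/σ4 boundary: /nh/ — longest licit onset from the right is /h/, leaving /n/ as coda.
σ4/σ5 boundary: /fsh/ — longest licit onset from the right is /h/, leaving /fs/ as coda.
σ5/σ6 boundary: /f/ is a single consonant, so it becomes the next onset.
So the parse is binb.zens.zen.hufs.he.febs.
Mapping each syllable to C/V: /binb/ → CVCC, /zens/ → CVCC, /zen/ → CVC, /hufs/ → CVCC, /he/ → CV, /febs/ → CVCC.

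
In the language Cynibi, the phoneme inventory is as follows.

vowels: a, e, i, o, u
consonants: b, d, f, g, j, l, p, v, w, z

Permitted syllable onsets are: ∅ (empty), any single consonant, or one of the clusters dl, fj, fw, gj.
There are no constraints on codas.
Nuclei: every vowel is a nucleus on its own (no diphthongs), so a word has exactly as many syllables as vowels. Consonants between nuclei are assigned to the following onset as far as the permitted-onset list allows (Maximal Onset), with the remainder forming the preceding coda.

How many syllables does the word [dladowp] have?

2

The vowels are a, o — 2 nuclei, so 2 syllables.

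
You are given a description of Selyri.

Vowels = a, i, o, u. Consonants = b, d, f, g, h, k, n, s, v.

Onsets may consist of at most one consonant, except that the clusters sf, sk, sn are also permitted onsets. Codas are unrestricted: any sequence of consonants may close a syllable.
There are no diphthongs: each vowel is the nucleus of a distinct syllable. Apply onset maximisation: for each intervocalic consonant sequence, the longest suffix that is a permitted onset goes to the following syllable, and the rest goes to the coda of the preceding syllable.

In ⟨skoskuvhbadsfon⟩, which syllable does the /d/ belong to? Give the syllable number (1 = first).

3

The vowels are o, u, a, o — 4 nuclei, so 4 syllables.
V1 /o/ – V2 /u/: /sk/ — entire cluster is a permitted onset → onset /sk/, coda ∅.
V2 /u/ – V3 /a/: /vhb/; trying suffixes from longest down, /b/ is the first permitted one, so coda /vh/ | onset /b/.
V3 /a/ – V4 /o/: /dsf/ — longest licit onset from the right is /sf/, leaving /d/ as coda.
Result: sko.skuvh.bad.sfon.
The /d/ is in the coda of syllable 3 (/bad/).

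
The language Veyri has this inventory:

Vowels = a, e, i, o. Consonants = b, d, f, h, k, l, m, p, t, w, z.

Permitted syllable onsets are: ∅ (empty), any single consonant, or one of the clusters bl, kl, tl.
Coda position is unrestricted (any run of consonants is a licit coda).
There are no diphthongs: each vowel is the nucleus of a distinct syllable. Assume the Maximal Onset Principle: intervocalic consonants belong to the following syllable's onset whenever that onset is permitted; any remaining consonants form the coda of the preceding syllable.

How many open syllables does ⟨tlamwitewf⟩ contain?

1

Vowels present: a, i, e; each is a nucleus, giving 3 syllables.
/a…i/ gap (V1→V2): /mw/ splits as /m/ + /w/ (/w/ is the longest suffix that is a licit onset).
/i…e/ gap (V2→V3): just /t/ — single C goes to the following onset.
So the parse is tlam.wi.tewf.
Classifying each syllable: /tlam/ (closed), /wi/ (open), /tewf/ (closed).
Open syllables: 1.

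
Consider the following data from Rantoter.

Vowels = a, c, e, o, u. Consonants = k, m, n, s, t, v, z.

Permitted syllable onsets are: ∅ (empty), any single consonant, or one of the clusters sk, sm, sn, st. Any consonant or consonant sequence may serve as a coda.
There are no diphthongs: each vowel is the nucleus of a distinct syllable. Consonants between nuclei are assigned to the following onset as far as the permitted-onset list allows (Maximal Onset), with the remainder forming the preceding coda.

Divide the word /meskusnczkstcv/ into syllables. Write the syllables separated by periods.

The vowels are e, u, c, c — 4 nuclei, so 4 syllables.
V1 /e/ – V2 /u/: /sk/ — entire cluster is a permitted onset → onset /sk/, coda ∅.
V2 /u/ – V3 /c/: /sn/ — entire cluster is a permitted onset → onset /sn/, coda ∅.
V3 /c/ – V4 /c/: cluster /zkst/ — the longest permitted-onset suffix is /st/; onset = /st/, preceding coda = /zk/.

me.sku.snczk.stcv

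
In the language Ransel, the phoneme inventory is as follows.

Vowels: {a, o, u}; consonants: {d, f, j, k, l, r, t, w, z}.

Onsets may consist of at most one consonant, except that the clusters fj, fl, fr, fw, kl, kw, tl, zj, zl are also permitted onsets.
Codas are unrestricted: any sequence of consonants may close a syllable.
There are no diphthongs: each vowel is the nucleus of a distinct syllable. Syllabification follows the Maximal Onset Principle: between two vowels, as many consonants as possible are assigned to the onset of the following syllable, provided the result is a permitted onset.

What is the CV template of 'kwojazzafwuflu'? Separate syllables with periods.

Nuclei (vowels): o, a, a, u, u → 5 syllables.
Between /o/ (V1) and /a/ (V2): /j/ → onset of the next syllable (single consonants are always licit onsets).
Between /a/ (V2) and /a/ (V3): /zz/; trying suffixes from longest down, /z/ is the first permitted one, so coda /z/ | onset /z/.
Between /a/ (V3) and /u/ (V4): cluster /fw/ — /fw/ is itself a permitted onset, so the whole cluster goes right; preceding coda = ∅.
Between /u/ (V4) and /u/ (V5): cluster /fl/ — /fl/ is itself a permitted onset, so the whole cluster goes right; preceding coda = ∅.
Syllabification: kwo.jaz.za.fwu.flu.
Mapping each syllable to C/V: /kwo/ → CCV, /jaz/ → CVC, /za/ → CV, /fwu/ → CCV, /flu/ → CCV.

CCV.CVC.CV.CCV.CCV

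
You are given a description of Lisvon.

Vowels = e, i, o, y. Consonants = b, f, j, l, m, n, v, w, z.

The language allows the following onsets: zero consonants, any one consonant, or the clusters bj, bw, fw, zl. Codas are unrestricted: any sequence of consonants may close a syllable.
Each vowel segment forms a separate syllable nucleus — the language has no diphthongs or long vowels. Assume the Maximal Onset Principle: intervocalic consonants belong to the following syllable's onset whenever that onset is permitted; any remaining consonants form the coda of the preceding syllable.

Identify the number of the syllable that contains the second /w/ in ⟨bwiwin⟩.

The vowels are i, i — 2 nuclei, so 2 syllables.
σ1/σ2 boundary: /w/ is a single consonant, so it becomes the next onset.
Result: bwi.win.
The second /w/ is in the onset of syllable 2 (/win/).

2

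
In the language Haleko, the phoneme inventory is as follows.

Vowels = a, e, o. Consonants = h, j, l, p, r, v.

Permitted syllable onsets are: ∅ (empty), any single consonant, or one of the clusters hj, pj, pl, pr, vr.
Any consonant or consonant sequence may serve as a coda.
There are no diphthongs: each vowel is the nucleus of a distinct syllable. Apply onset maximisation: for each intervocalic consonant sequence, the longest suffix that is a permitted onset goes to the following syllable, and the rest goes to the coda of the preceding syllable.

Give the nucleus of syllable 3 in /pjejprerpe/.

e

The vowels are e, e, e — 3 nuclei, so 3 syllables.
The third nucleus (vowel 3 from the left) is /e/.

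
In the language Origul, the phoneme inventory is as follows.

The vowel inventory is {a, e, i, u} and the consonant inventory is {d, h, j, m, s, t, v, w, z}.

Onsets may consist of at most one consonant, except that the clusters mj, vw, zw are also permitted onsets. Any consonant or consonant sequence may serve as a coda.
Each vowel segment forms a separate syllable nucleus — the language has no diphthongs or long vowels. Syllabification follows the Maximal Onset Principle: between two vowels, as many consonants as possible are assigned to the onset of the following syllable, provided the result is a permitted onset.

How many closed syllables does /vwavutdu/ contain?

1

Nuclei (vowels): a, u, u → 3 syllables.
Between /a/ (V1) and /u/ (V2): /v/ is a single consonant, so it becomes the next onset.
Between /u/ (V2) and /u/ (V3): /td/ — longest licit onset from the right is /d/, leaving /t/ as coda.
Result: vwa.vut.du.
Classifying each syllable: /vwa/ (open), /vut/ (closed), /du/ (open).
Closed syllables: 1.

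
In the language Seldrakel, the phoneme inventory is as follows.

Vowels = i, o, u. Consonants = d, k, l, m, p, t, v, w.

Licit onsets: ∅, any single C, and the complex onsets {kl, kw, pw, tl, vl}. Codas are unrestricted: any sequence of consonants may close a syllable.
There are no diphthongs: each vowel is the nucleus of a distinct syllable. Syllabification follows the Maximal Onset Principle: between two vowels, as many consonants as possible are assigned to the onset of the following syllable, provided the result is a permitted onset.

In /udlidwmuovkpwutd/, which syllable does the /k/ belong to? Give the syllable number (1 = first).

4

Nuclei (vowels): u, i, u, o, u → 5 syllables.
/u…i/ gap (V1→V2): cluster /dl/ — the longest permitted-onset suffix is /l/; onset = /l/, preceding coda = /d/.
/i…u/ gap (V2→V3): /dwm/; trying suffixes from longest down, /m/ is the first permitted one, so coda /dw/ | onset /m/.
/u…o/ gap (V3→V4): hiatus — the boundary sits between the two vowels.
/o…u/ gap (V4→V5): /vkpw/ splits as /vk/ + /pw/ (/pw/ is the longest suffix that is a licit onset).
Syllabification: ud.lidw.mu.ovk.pwutd.
The /k/ is in the coda of syllable 4 (/ovk/).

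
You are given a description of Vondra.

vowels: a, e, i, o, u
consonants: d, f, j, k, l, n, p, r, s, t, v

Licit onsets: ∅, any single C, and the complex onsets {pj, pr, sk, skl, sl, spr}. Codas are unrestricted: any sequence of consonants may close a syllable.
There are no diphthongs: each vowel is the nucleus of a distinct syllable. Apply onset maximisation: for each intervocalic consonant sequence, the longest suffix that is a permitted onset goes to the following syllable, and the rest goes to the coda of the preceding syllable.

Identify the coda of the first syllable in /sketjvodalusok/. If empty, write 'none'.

Nuclei (vowels): e, o, a, u, o → 5 syllables.
/e…o/ gap (V1→V2): /tjv/ — longest licit onset from the right is /v/, leaving /tj/ as coda.
/o…a/ gap (V2→V3): /d/ → onset of the next syllable (single consonants are always licit onsets).
/a…u/ gap (V3→V4): just /l/ — single C goes to the following onset.
/u…o/ gap (V4→V5): /s/ → onset of the next syllable (single consonants are always licit onsets).
Result: sketj.vo.da.lu.sok.
Syllable 1 is /sketj/: onset /sk/, nucleus /e/, coda /tj/.

tj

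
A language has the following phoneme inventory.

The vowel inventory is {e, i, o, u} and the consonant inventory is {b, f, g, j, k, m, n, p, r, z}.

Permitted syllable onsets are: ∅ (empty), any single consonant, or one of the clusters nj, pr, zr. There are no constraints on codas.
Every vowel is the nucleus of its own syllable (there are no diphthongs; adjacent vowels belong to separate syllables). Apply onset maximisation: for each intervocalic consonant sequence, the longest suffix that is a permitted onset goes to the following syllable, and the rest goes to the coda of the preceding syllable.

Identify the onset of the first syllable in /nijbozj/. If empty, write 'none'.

n

Vowels present: i, o; each is a nucleus, giving 2 syllables.
σ1/σ2 boundary: /jb/ splits as /j/ + /b/ (/b/ is the longest suffix that is a licit onset).
So the parse is nij.bozj.
Syllable 1 is /nij/: onset /n/, nucleus /i/, coda /j/.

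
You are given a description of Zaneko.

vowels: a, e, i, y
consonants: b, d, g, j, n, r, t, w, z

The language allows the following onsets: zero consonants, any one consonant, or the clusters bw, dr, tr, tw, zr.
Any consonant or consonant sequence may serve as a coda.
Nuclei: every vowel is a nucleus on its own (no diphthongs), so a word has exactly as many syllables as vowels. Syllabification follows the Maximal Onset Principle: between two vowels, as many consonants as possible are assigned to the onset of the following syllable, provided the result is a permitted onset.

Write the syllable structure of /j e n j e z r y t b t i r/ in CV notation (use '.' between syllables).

CVC.CV.CCVCC.CVC

Vowels present: e, e, y, i; each is a nucleus, giving 4 syllables.
Between /e/ (V1) and /e/ (V2): /nj/; trying suffixes from longest down, /j/ is the first permitted one, so coda /n/ | onset /j/.
Between /e/ (V2) and /y/ (V3): /zr/ is a licit onset in full, so it all attaches to the next syllable.
Between /y/ (V3) and /i/ (V4): cluster /tbt/ — the longest permitted-onset suffix is /t/; onset = /t/, preceding coda = /tb/.
So the parse is jen.je.zrytb.tir.
Mapping each syllable to C/V: /jen/ → CVC, /je/ → CV, /zrytb/ → CCVCC, /tir/ → CVC.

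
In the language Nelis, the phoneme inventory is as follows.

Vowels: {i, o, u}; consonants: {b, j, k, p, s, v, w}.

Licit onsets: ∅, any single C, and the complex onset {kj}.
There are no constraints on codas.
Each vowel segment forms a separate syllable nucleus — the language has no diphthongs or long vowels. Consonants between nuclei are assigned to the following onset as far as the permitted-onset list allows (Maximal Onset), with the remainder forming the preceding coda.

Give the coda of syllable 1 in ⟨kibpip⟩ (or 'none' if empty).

The vowels are i, i — 2 nuclei, so 2 syllables.
Between /i/ (V1) and /i/ (V2): /bp/; trying suffixes from longest down, /p/ is the first permitted one, so coda /b/ | onset /p/.
Syllabification: kib.pip.
Syllable 1 is /kib/: onset /k/, nucleus /i/, coda /b/.

b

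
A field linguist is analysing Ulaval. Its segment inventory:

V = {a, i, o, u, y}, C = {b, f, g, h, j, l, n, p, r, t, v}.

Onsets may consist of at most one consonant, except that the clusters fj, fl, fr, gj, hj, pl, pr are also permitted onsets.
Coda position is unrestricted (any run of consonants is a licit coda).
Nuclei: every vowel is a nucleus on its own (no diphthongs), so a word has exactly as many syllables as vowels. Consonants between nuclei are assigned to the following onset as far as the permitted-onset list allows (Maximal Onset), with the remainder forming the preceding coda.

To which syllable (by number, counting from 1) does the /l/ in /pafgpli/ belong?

Vowels present: a, i; each is a nucleus, giving 2 syllables.
V1 /a/ – V2 /i/: cluster /fgpl/ — the longest permitted-onset suffix is /pl/; onset = /pl/, preceding coda = /fg/.
Result: pafg.pli.
The /l/ is in the onset of syllable 2 (/pli/).

2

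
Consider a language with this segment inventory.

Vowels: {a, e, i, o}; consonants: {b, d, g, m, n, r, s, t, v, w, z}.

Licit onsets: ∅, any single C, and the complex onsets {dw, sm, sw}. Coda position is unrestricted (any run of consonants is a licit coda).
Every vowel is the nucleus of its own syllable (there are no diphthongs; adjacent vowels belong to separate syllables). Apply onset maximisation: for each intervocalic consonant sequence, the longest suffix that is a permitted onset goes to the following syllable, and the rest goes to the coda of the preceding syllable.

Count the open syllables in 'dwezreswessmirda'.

Vowels present: e, e, e, i, a; each is a nucleus, giving 5 syllables.
σ1/σ2 boundary: /zr/; trying suffixes from longest down, /r/ is the first permitted one, so coda /z/ | onset /r/.
σ2/σ3 boundary: cluster /sw/ — /sw/ is itself a permitted onset, so the whole cluster goes right; preceding coda = ∅.
σ3/σ4 boundary: /ssm/; trying suffixes from longest down, /sm/ is the first permitted one, so coda /s/ | onset /sm/.
σ4/σ5 boundary: /rd/ — longest licit onset from the right is /d/, leaving /r/ as coda.
So the parse is dwez.re.swes.smir.da.
Classifying each syllable: /dwez/ (closed), /re/ (open), /swes/ (closed), /smir/ (closed), /da/ (open).
Open syllables: 2.

2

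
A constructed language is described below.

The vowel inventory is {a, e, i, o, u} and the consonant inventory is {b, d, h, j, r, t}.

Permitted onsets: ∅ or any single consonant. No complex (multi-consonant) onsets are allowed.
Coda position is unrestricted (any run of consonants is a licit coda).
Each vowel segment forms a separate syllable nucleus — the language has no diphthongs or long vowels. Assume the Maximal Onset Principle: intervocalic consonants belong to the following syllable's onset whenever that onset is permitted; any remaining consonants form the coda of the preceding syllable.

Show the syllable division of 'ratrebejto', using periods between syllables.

Nuclei (vowels): a, e, e, o → 4 syllables.
V1 /a/ – V2 /e/: /tr/ — longest licit onset from the right is /r/, leaving /t/ as coda.
V2 /e/ – V3 /e/: just /b/ — single C goes to the following onset.
V3 /e/ – V4 /o/: /jt/; trying suffixes from longest down, /t/ is the first permitted one, so coda /j/ | onset /t/.

rat.re.bej.to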